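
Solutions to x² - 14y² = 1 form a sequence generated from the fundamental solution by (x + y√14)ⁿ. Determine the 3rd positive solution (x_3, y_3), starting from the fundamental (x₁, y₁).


Step 1: Find the fundamental solution (x₁, y₁) of x² - 14y² = 1.
  Expand √14 as a continued fraction. a₀ = ⌊√14⌋ = 3; iterate m_{k+1} = d_k·a_k − m_k, d_{k+1} = (14 − m_{k+1}²)/d_k, a_{k+1} = ⌊(a₀ + m_{k+1})/d_{k+1}⌋ (starting m₀ = 0, d₀ = 1), with convergents p_k = a_k·p_{k-1} + p_{k-2}, q_k = a_k·q_{k-1} + q_{k-2} (p₋₁ = 1, q₋₁ = 0):
  k = 0: a₀ = 3; p₀/q₀ = 3/1; p₀² − 14·q₀² = 9 − 14 = -5.
  k = 1: m = 3, d = 5, a = ⌊(3 + 3)/5⌋ = 1; p/q = (1·3 + 1)/(1·1 + 0) = 4/1; p² − 14·q² = 16 − 14 = 2.
  k = 2: m = 2, d = 2, a = ⌊(3 + 2)/2⌋ = 2; p/q = (2·4 + 3)/(2·1 + 1) = 11/3; p² − 14·q² = 121 − 126 = -5.
  k = 3: m = 2, d = 5, a = ⌊(3 + 2)/5⌋ = 1; p/q = (1·11 + 4)/(1·3 + 1) = 15/4; p² − 14·q² = 225 − 224 = 1.
  The first convergent with p² − 14·q² = 1 gives the fundamental solution (x₁, y₁) = (15, 4).
Step 2: Apply the recurrence (x_{n+1}, y_{n+1}) = (x₁x_n + 14y₁y_n, x₁y_n + y₁x_n) repeatedly.
  From (x_1, y_1) = (15, 4): x_2 = 15·15 + 14·4·4 = 449; y_2 = 15·4 + 4·15 = 120.
  From (x_2, y_2) = (449, 120): x_3 = 15·449 + 14·4·120 = 13455; y_3 = 15·120 + 4·449 = 3596.
Step 3: Verify x_3² - 14·y_3² = 181037025 - 181037024 = 1 (should be 1). ✓

(x_1, y_1) = (15, 4); (x_3, y_3) = (13455, 3596).


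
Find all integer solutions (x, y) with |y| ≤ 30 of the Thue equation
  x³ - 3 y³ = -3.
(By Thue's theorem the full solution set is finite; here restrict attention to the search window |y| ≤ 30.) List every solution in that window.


The equation is x³ - 3y³ = -3. For fixed y, x³ = 3·y³ − 3, so a solution requires the RHS to be a perfect cube.
Strategy: iterate y from -30 to 30, compute RHS = 3·y³ − 3, and check whether it is a (positive or negative) perfect cube.
Check small values of y:
  y = 0: RHS = -3 is not a perfect cube.
  y = 1: RHS = 0 = (0)³ ⇒ x = 0 works.
  y = -1: RHS = -6 is not a perfect cube.
  y = 2: RHS = 21 is not a perfect cube.
  y = -2: RHS = -27 = (-3)³ ⇒ x = -3 works.
  y = 3: RHS = 78 is not a perfect cube.
  y = -3: RHS = -84 is not a perfect cube.
Continuing the search up to |y| = 30 finds no further solutions beyond those listed.
Collected solutions: (0, 1), (-3, -2).

Solutions (with |y| ≤ 30): (0, 1), (-3, -2).


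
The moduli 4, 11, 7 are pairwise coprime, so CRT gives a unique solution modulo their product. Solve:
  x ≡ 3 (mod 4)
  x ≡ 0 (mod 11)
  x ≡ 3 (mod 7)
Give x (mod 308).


Moduli 4, 11, 7 are pairwise coprime; by CRT there is a unique solution modulo M = 4 · 11 · 7 = 308.
Solve pairwise, accumulating the modulus:
  Start with x ≡ 3 (mod 4).
  Combine with x ≡ 0 (mod 11): since gcd(4, 11) = 1, we get a unique residue mod 44.
    Write x = 3 + 4·t and substitute into x ≡ 0 (mod 11): 4·t ≡ 0 − 3 = -3 (mod 11).
    Reduce coefficients mod 11: 4·t ≡ 8 (mod 11).
    The inverse of 4 mod 11 is 3 (since 4·3 = 12 = 1·11 + 1), so t ≡ 3·8 = 24 ≡ 2 (mod 11).
    Then x = 3 + 4·2 = 11, valid modulo lcm(4, 11) = 44: x ≡ 11 (mod 44).
  Combine with x ≡ 3 (mod 7): since gcd(44, 7) = 1, we get a unique residue mod 308.
    Write x = 11 + 44·t and substitute into x ≡ 3 (mod 7): 44·t ≡ 3 − 11 = -8 (mod 7).
    Reduce coefficients mod 7: 2·t ≡ 6 (mod 7).
    The inverse of 2 mod 7 is 4 (since 2·4 = 8 = 1·7 + 1), so t ≡ 4·6 = 24 ≡ 3 (mod 7).
    Then x = 11 + 44·3 = 143, valid modulo lcm(44, 7) = 308: x ≡ 143 (mod 308).
Verify: 143 mod 4 = 3 ✓, 143 mod 11 = 0 ✓, 143 mod 7 = 3 ✓.

x ≡ 143 (mod 308).


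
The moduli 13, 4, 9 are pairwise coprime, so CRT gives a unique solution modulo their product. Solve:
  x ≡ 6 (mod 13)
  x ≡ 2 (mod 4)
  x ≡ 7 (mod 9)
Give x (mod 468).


Moduli 13, 4, 9 are pairwise coprime; by CRT there is a unique solution modulo M = 13 · 4 · 9 = 468.
Solve pairwise, accumulating the modulus:
  Start with x ≡ 6 (mod 13).
  Combine with x ≡ 2 (mod 4): since gcd(13, 4) = 1, we get a unique residue mod 52.
    Write x = 6 + 13·t and substitute into x ≡ 2 (mod 4): 13·t ≡ 2 − 6 = -4 (mod 4).
    Reduce coefficients mod 4: 1·t ≡ 0 (mod 4).
    So t ≡ 0 (mod 4).
    Then x = 6 + 13·0 = 6, valid modulo lcm(13, 4) = 52: x ≡ 6 (mod 52).
  Combine with x ≡ 7 (mod 9): since gcd(52, 9) = 1, we get a unique residue mod 468.
    Write x = 6 + 52·t and substitute into x ≡ 7 (mod 9): 52·t ≡ 7 − 6 = 1 (mod 9).
    Reduce coefficients mod 9: 7·t ≡ 1 (mod 9).
    The inverse of 7 mod 9 is 4 (since 7·4 = 28 = 3·9 + 1), so t ≡ 4·1 = 4 ≡ 4 (mod 9).
    Then x = 6 + 52·4 = 214, valid modulo lcm(52, 9) = 468: x ≡ 214 (mod 468).
Verify: 214 mod 13 = 6 ✓, 214 mod 4 = 2 ✓, 214 mod 9 = 7 ✓.

x ≡ 214 (mod 468).


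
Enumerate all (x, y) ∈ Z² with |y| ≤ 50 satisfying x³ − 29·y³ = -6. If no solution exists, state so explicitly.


The equation is x³ - 29y³ = -6. For fixed y, x³ = 29·y³ − 6, so a solution requires the RHS to be a perfect cube.
Strategy: iterate y from -50 to 50, compute RHS = 29·y³ − 6, and check whether it is a (positive or negative) perfect cube.
Check small values of y:
  y = 0: RHS = -6 is not a perfect cube.
  y = 1: RHS = 23 is not a perfect cube.
  y = -1: RHS = -35 is not a perfect cube.
  y = 2: RHS = 226 is not a perfect cube.
  y = -2: RHS = -238 is not a perfect cube.
  y = 3: RHS = 777 is not a perfect cube.
  y = -3: RHS = -789 is not a perfect cube.
Continuing the search up to |y| = 50 finds no solutions either.
No (x, y) in the scanned range satisfies the equation.

No integer solutions with |y| ≤ 50.


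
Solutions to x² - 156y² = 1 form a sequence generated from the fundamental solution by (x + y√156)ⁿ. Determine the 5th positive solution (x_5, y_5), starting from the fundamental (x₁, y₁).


Step 1: Find the fundamental solution (x₁, y₁) of x² - 156y² = 1.
  Expand √156 as a continued fraction. a₀ = ⌊√156⌋ = 12; iterate m_{k+1} = d_k·a_k − m_k, d_{k+1} = (156 − m_{k+1}²)/d_k, a_{k+1} = ⌊(a₀ + m_{k+1})/d_{k+1}⌋ (starting m₀ = 0, d₀ = 1), with convergents p_k = a_k·p_{k-1} + p_{k-2}, q_k = a_k·q_{k-1} + q_{k-2} (p₋₁ = 1, q₋₁ = 0):
  k = 0: a₀ = 12; p₀/q₀ = 12/1; p₀² − 156·q₀² = 144 − 156 = -12.
  k = 1: m = 12, d = 12, a = ⌊(12 + 12)/12⌋ = 2; p/q = (2·12 + 1)/(2·1 + 0) = 25/2; p² − 156·q² = 625 − 624 = 1.
  The first convergent with p² − 156·q² = 1 gives the fundamental solution (x₁, y₁) = (25, 2).
Step 2: Apply the recurrence (x_{n+1}, y_{n+1}) = (x₁x_n + 156y₁y_n, x₁y_n + y₁x_n) repeatedly.
  From (x_1, y_1) = (25, 2): x_2 = 25·25 + 156·2·2 = 1249; y_2 = 25·2 + 2·25 = 100.
  From (x_2, y_2) = (1249, 100): x_3 = 25·1249 + 156·2·100 = 62425; y_3 = 25·100 + 2·1249 = 4998.
  From (x_3, y_3) = (62425, 4998): x_4 = 25·62425 + 156·2·4998 = 3120001; y_4 = 25·4998 + 2·62425 = 249800.
  From (x_4, y_4) = (3120001, 249800): x_5 = 25·3120001 + 156·2·249800 = 155937625; y_5 = 25·249800 + 2·3120001 = 12485002.
Step 3: Verify x_5² - 156·y_5² = 24316542890640625 - 24316542890640624 = 1 (should be 1). ✓

(x_1, y_1) = (25, 2); (x_5, y_5) = (155937625, 12485002).


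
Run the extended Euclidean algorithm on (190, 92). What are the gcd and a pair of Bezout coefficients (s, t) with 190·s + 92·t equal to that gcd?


Euclidean algorithm on (190, 92) — divide until remainder is 0:
  190 = 2 · 92 + 6
  92 = 15 · 6 + 2
  6 = 3 · 2 + 0
gcd(190, 92) = 2.
Track Bezout coefficients alongside the remainders: start with r₀ = 190 = a·1 + b·0 (s = 1, t = 0) and r₁ = 92 = a·0 + b·1 (s = 0, t = 1); each new remainder r_{k+1} = r_{k-1} − q_k·r_k inherits s_{k+1} = s_{k-1} − q_k·s_k, t_{k+1} = t_{k-1} − q_k·t_k, so r_k = a·s_k + b·t_k at every step:
  q = 2: r = 6, s = 1 − 2·0 = 1, t = 0 − 2·1 = -2  (check: 190·1 + 92·(-2) = 6)
  q = 15: r = 2, s = 0 − 15·1 = -15, t = 1 − 15·(-2) = 31  (check: 190·(-15) + 92·31 = 2)
The row with r = 2 (the gcd) gives the Bezout coefficients s = -15, t = 31.
Result: 190 · (-15) + 92 · (31) = 2.

gcd(190, 92) = 2; s = -15, t = 31 (check: 190·(-15) + 92·31 = 2).


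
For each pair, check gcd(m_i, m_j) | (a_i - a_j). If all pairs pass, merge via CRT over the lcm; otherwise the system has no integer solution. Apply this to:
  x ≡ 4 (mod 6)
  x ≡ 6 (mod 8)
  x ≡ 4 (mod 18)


Moduli 6, 8, 18 are not pairwise coprime, so CRT works modulo lcm(m_i) when all pairwise compatibility conditions hold.
Pairwise compatibility: gcd(m_i, m_j) must divide a_i - a_j for every pair.
Merge one congruence at a time:
  Start: x ≡ 4 (mod 6).
  Combine with x ≡ 6 (mod 8): gcd(6, 8) = 2; 6 - 4 = 2, which IS divisible by 2, so compatible.
    Write x = 4 + 6·t and substitute into x ≡ 6 (mod 8): 6·t ≡ 6 − 4 = 2 (mod 8).
    Divide the congruence (and modulus) by g = 2: 3·t ≡ 1 (mod 4).
    The inverse of 3 mod 4 is 3 (since 3·3 = 9 = 2·4 + 1), so t ≡ 3·1 = 3 ≡ 3 (mod 4).
    Then x = 4 + 6·3 = 22, valid modulo lcm(6, 8) = 24: x ≡ 22 (mod 24).
  Combine with x ≡ 4 (mod 18): gcd(24, 18) = 6; 4 - 22 = -18, which IS divisible by 6, so compatible.
    Write x = 22 + 24·t and substitute into x ≡ 4 (mod 18): 24·t ≡ 4 − 22 = -18 (mod 18).
    Divide the congruence (and modulus) by g = 6: 4·t ≡ -3 (mod 3).
    Reduce coefficients mod 3: 1·t ≡ 0 (mod 3).
    So t ≡ 0 (mod 3).
    Then x = 22 + 24·0 = 22, valid modulo lcm(24, 18) = 72: x ≡ 22 (mod 72).
Verify: 22 mod 6 = 4, 22 mod 8 = 6, 22 mod 18 = 4.

x ≡ 22 (mod 72).


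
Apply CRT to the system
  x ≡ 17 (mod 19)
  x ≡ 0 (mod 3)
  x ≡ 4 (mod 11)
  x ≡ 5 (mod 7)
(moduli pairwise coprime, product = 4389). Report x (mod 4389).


Product of moduli M = 19 · 3 · 11 · 7 = 4389.
Merge one congruence at a time:
  Start: x ≡ 17 (mod 19).
  Combine with x ≡ 0 (mod 3); new modulus lcm = 57.
    Write x = 17 + 19·t and substitute into x ≡ 0 (mod 3): 19·t ≡ 0 − 17 = -17 (mod 3).
    Reduce coefficients mod 3: 1·t ≡ 1 (mod 3).
    So t ≡ 1 (mod 3).
    Then x = 17 + 19·1 = 36, valid modulo lcm(19, 3) = 57: x ≡ 36 (mod 57).
  Combine with x ≡ 4 (mod 11); new modulus lcm = 627.
    Write x = 36 + 57·t and substitute into x ≡ 4 (mod 11): 57·t ≡ 4 − 36 = -32 (mod 11).
    Reduce coefficients mod 11: 2·t ≡ 1 (mod 11).
    The inverse of 2 mod 11 is 6 (since 2·6 = 12 = 1·11 + 1), so t ≡ 6·1 = 6 ≡ 6 (mod 11).
    Then x = 36 + 57·6 = 378, valid modulo lcm(57, 11) = 627: x ≡ 378 (mod 627).
  Combine with x ≡ 5 (mod 7); new modulus lcm = 4389.
    Write x = 378 + 627·t and substitute into x ≡ 5 (mod 7): 627·t ≡ 5 − 378 = -373 (mod 7).
    Reduce coefficients mod 7: 4·t ≡ 5 (mod 7).
    The inverse of 4 mod 7 is 2 (since 4·2 = 8 = 1·7 + 1), so t ≡ 2·5 = 10 ≡ 3 (mod 7).
    Then x = 378 + 627·3 = 2259, valid modulo lcm(627, 7) = 4389: x ≡ 2259 (mod 4389).
Verify against each original: 2259 mod 19 = 17, 2259 mod 3 = 0, 2259 mod 11 = 4, 2259 mod 7 = 5.

x ≡ 2259 (mod 4389).


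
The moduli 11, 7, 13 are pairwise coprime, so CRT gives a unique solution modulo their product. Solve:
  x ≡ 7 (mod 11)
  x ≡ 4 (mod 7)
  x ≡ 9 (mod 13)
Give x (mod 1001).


Moduli 11, 7, 13 are pairwise coprime; by CRT there is a unique solution modulo M = 11 · 7 · 13 = 1001.
Solve pairwise, accumulating the modulus:
  Start with x ≡ 7 (mod 11).
  Combine with x ≡ 4 (mod 7): since gcd(11, 7) = 1, we get a unique residue mod 77.
    Write x = 7 + 11·t and substitute into x ≡ 4 (mod 7): 11·t ≡ 4 − 7 = -3 (mod 7).
    Reduce coefficients mod 7: 4·t ≡ 4 (mod 7).
    The inverse of 4 mod 7 is 2 (since 4·2 = 8 = 1·7 + 1), so t ≡ 2·4 = 8 ≡ 1 (mod 7).
    Then x = 7 + 11·1 = 18, valid modulo lcm(11, 7) = 77: x ≡ 18 (mod 77).
  Combine with x ≡ 9 (mod 13): since gcd(77, 13) = 1, we get a unique residue mod 1001.
    Write x = 18 + 77·t and substitute into x ≡ 9 (mod 13): 77·t ≡ 9 − 18 = -9 (mod 13).
    Reduce coefficients mod 13: 12·t ≡ 4 (mod 13).
    The inverse of 12 mod 13 is 12 (since 12·12 = 144 = 11·13 + 1), so t ≡ 12·4 = 48 ≡ 9 (mod 13).
    Then x = 18 + 77·9 = 711, valid modulo lcm(77, 13) = 1001: x ≡ 711 (mod 1001).
Verify: 711 mod 11 = 7 ✓, 711 mod 7 = 4 ✓, 711 mod 13 = 9 ✓.

x ≡ 711 (mod 1001).


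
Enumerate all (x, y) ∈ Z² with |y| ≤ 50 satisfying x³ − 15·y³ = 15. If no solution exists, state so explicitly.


The equation is x³ - 15y³ = 15. For fixed y, x³ = 15·y³ + 15, so a solution requires the RHS to be a perfect cube.
Strategy: iterate y from -50 to 50, compute RHS = 15·y³ + 15, and check whether it is a (positive or negative) perfect cube.
Check small values of y:
  y = 0: RHS = 15 is not a perfect cube.
  y = 1: RHS = 30 is not a perfect cube.
  y = -1: RHS = 0 = (0)³ ⇒ x = 0 works.
  y = 2: RHS = 135 is not a perfect cube.
  y = -2: RHS = -105 is not a perfect cube.
  y = 3: RHS = 420 is not a perfect cube.
  y = -3: RHS = -390 is not a perfect cube.
Continuing the search up to |y| = 50 finds no further solutions beyond those listed.
Collected solutions: (0, -1).

Solutions (with |y| ≤ 50): (0, -1).


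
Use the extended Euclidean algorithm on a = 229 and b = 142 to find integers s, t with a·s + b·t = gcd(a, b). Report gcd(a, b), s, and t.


Euclidean algorithm on (229, 142) — divide until remainder is 0:
  229 = 1 · 142 + 87
  142 = 1 · 87 + 55
  87 = 1 · 55 + 32
  55 = 1 · 32 + 23
  32 = 1 · 23 + 9
  23 = 2 · 9 + 5
  9 = 1 · 5 + 4
  5 = 1 · 4 + 1
  4 = 4 · 1 + 0
gcd(229, 142) = 1.
Track Bezout coefficients alongside the remainders: start with r₀ = 229 = a·1 + b·0 (s = 1, t = 0) and r₁ = 142 = a·0 + b·1 (s = 0, t = 1); each new remainder r_{k+1} = r_{k-1} − q_k·r_k inherits s_{k+1} = s_{k-1} − q_k·s_k, t_{k+1} = t_{k-1} − q_k·t_k, so r_k = a·s_k + b·t_k at every step:
  q = 1: r = 87, s = 1 − 1·0 = 1, t = 0 − 1·1 = -1  (check: 229·1 + 142·(-1) = 87)
  q = 1: r = 55, s = 0 − 1·1 = -1, t = 1 − 1·(-1) = 2  (check: 229·(-1) + 142·2 = 55)
  q = 1: r = 32, s = 1 − 1·(-1) = 2, t = -1 − 1·2 = -3  (check: 229·2 + 142·(-3) = 32)
  q = 1: r = 23, s = -1 − 1·2 = -3, t = 2 − 1·(-3) = 5  (check: 229·(-3) + 142·5 = 23)
  q = 1: r = 9, s = 2 − 1·(-3) = 5, t = -3 − 1·5 = -8  (check: 229·5 + 142·(-8) = 9)
  q = 2: r = 5, s = -3 − 2·5 = -13, t = 5 − 2·(-8) = 21  (check: 229·(-13) + 142·21 = 5)
  q = 1: r = 4, s = 5 − 1·(-13) = 18, t = -8 − 1·21 = -29  (check: 229·18 + 142·(-29) = 4)
  q = 1: r = 1, s = -13 − 1·18 = -31, t = 21 − 1·(-29) = 50  (check: 229·(-31) + 142·50 = 1)
The row with r = 1 (the gcd) gives the Bezout coefficients s = -31, t = 50.
Result: 229 · (-31) + 142 · (50) = 1.

gcd(229, 142) = 1; s = -31, t = 50 (check: 229·(-31) + 142·50 = 1).


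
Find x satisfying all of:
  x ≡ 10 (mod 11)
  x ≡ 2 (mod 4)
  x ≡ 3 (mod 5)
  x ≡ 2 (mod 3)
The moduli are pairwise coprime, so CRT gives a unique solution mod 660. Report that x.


Product of moduli M = 11 · 4 · 5 · 3 = 660.
Merge one congruence at a time:
  Start: x ≡ 10 (mod 11).
  Combine with x ≡ 2 (mod 4); new modulus lcm = 44.
    Write x = 10 + 11·t and substitute into x ≡ 2 (mod 4): 11·t ≡ 2 − 10 = -8 (mod 4).
    Reduce coefficients mod 4: 3·t ≡ 0 (mod 4).
    The inverse of 3 mod 4 is 3 (since 3·3 = 9 = 2·4 + 1), so t ≡ 3·0 = 0 ≡ 0 (mod 4).
    Then x = 10 + 11·0 = 10, valid modulo lcm(11, 4) = 44: x ≡ 10 (mod 44).
  Combine with x ≡ 3 (mod 5); new modulus lcm = 220.
    Write x = 10 + 44·t and substitute into x ≡ 3 (mod 5): 44·t ≡ 3 − 10 = -7 (mod 5).
    Reduce coefficients mod 5: 4·t ≡ 3 (mod 5).
    The inverse of 4 mod 5 is 4 (since 4·4 = 16 = 3·5 + 1), so t ≡ 4·3 = 12 ≡ 2 (mod 5).
    Then x = 10 + 44·2 = 98, valid modulo lcm(44, 5) = 220: x ≡ 98 (mod 220).
  Combine with x ≡ 2 (mod 3); new modulus lcm = 660.
    Write x = 98 + 220·t and substitute into x ≡ 2 (mod 3): 220·t ≡ 2 − 98 = -96 (mod 3).
    Reduce coefficients mod 3: 1·t ≡ 0 (mod 3).
    So t ≡ 0 (mod 3).
    Then x = 98 + 220·0 = 98, valid modulo lcm(220, 3) = 660: x ≡ 98 (mod 660).
Verify against each original: 98 mod 11 = 10, 98 mod 4 = 2, 98 mod 5 = 3, 98 mod 3 = 2.

x ≡ 98 (mod 660).


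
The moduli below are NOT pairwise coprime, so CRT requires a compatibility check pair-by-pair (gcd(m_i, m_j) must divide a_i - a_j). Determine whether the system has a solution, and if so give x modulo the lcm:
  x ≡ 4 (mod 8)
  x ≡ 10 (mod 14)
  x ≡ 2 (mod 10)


Moduli 8, 14, 10 are not pairwise coprime, so CRT works modulo lcm(m_i) when all pairwise compatibility conditions hold.
Pairwise compatibility: gcd(m_i, m_j) must divide a_i - a_j for every pair.
Merge one congruence at a time:
  Start: x ≡ 4 (mod 8).
  Combine with x ≡ 10 (mod 14): gcd(8, 14) = 2; 10 - 4 = 6, which IS divisible by 2, so compatible.
    Write x = 4 + 8·t and substitute into x ≡ 10 (mod 14): 8·t ≡ 10 − 4 = 6 (mod 14).
    Divide the congruence (and modulus) by g = 2: 4·t ≡ 3 (mod 7).
    The inverse of 4 mod 7 is 2 (since 4·2 = 8 = 1·7 + 1), so t ≡ 2·3 = 6 ≡ 6 (mod 7).
    Then x = 4 + 8·6 = 52, valid modulo lcm(8, 14) = 56: x ≡ 52 (mod 56).
  Combine with x ≡ 2 (mod 10): gcd(56, 10) = 2; 2 - 52 = -50, which IS divisible by 2, so compatible.
    Write x = 52 + 56·t and substitute into x ≡ 2 (mod 10): 56·t ≡ 2 − 52 = -50 (mod 10).
    Divide the congruence (and modulus) by g = 2: 28·t ≡ -25 (mod 5).
    Reduce coefficients mod 5: 3·t ≡ 0 (mod 5).
    The inverse of 3 mod 5 is 2 (since 3·2 = 6 = 1·5 + 1), so t ≡ 2·0 = 0 ≡ 0 (mod 5).
    Then x = 52 + 56·0 = 52, valid modulo lcm(56, 10) = 280: x ≡ 52 (mod 280).
Verify: 52 mod 8 = 4, 52 mod 14 = 10, 52 mod 10 = 2.

x ≡ 52 (mod 280).


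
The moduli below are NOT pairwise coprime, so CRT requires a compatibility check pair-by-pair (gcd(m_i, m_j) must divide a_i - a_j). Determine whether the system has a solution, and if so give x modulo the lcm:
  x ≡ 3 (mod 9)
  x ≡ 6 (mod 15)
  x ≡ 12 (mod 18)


Moduli 9, 15, 18 are not pairwise coprime, so CRT works modulo lcm(m_i) when all pairwise compatibility conditions hold.
Pairwise compatibility: gcd(m_i, m_j) must divide a_i - a_j for every pair.
Merge one congruence at a time:
  Start: x ≡ 3 (mod 9).
  Combine with x ≡ 6 (mod 15): gcd(9, 15) = 3; 6 - 3 = 3, which IS divisible by 3, so compatible.
    Write x = 3 + 9·t and substitute into x ≡ 6 (mod 15): 9·t ≡ 6 − 3 = 3 (mod 15).
    Divide the congruence (and modulus) by g = 3: 3·t ≡ 1 (mod 5).
    The inverse of 3 mod 5 is 2 (since 3·2 = 6 = 1·5 + 1), so t ≡ 2·1 = 2 ≡ 2 (mod 5).
    Then x = 3 + 9·2 = 21, valid modulo lcm(9, 15) = 45: x ≡ 21 (mod 45).
  Combine with x ≡ 12 (mod 18): gcd(45, 18) = 9; 12 - 21 = -9, which IS divisible by 9, so compatible.
    Write x = 21 + 45·t and substitute into x ≡ 12 (mod 18): 45·t ≡ 12 − 21 = -9 (mod 18).
    Divide the congruence (and modulus) by g = 9: 5·t ≡ -1 (mod 2).
    Reduce coefficients mod 2: 1·t ≡ 1 (mod 2).
    So t ≡ 1 (mod 2).
    Then x = 21 + 45·1 = 66, valid modulo lcm(45, 18) = 90: x ≡ 66 (mod 90).
Verify: 66 mod 9 = 3, 66 mod 15 = 6, 66 mod 18 = 12.

x ≡ 66 (mod 90).


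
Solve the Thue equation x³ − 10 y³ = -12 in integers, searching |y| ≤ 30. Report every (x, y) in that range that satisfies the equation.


The equation is x³ - 10y³ = -12. For fixed y, x³ = 10·y³ − 12, so a solution requires the RHS to be a perfect cube.
Strategy: iterate y from -30 to 30, compute RHS = 10·y³ − 12, and check whether it is a (positive or negative) perfect cube.
Check small values of y:
  y = 0: RHS = -12 is not a perfect cube.
  y = 1: RHS = -2 is not a perfect cube.
  y = -1: RHS = -22 is not a perfect cube.
  y = 2: RHS = 68 is not a perfect cube.
  y = -2: RHS = -92 is not a perfect cube.
  y = 3: RHS = 258 is not a perfect cube.
  y = -3: RHS = -282 is not a perfect cube.
Continuing the search up to |y| = 30 finds no solutions either.
No (x, y) in the scanned range satisfies the equation.

No integer solutions with |y| ≤ 30.


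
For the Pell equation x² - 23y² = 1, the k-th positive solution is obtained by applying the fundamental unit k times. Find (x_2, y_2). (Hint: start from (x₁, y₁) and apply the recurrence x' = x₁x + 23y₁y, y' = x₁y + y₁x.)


Step 1: Find the fundamental solution (x₁, y₁) of x² - 23y² = 1.
  Expand √23 as a continued fraction. a₀ = ⌊√23⌋ = 4; iterate m_{k+1} = d_k·a_k − m_k, d_{k+1} = (23 − m_{k+1}²)/d_k, a_{k+1} = ⌊(a₀ + m_{k+1})/d_{k+1}⌋ (starting m₀ = 0, d₀ = 1), with convergents p_k = a_k·p_{k-1} + p_{k-2}, q_k = a_k·q_{k-1} + q_{k-2} (p₋₁ = 1, q₋₁ = 0):
  k = 0: a₀ = 4; p₀/q₀ = 4/1; p₀² − 23·q₀² = 16 − 23 = -7.
  k = 1: m = 4, d = 7, a = ⌊(4 + 4)/7⌋ = 1; p/q = (1·4 + 1)/(1·1 + 0) = 5/1; p² − 23·q² = 25 − 23 = 2.
  k = 2: m = 3, d = 2, a = ⌊(4 + 3)/2⌋ = 3; p/q = (3·5 + 4)/(3·1 + 1) = 19/4; p² − 23·q² = 361 − 368 = -7.
  k = 3: m = 3, d = 7, a = ⌊(4 + 3)/7⌋ = 1; p/q = (1·19 + 5)/(1·4 + 1) = 24/5; p² − 23·q² = 576 − 575 = 1.
  The first convergent with p² − 23·q² = 1 gives the fundamental solution (x₁, y₁) = (24, 5).
Step 2: Apply the recurrence (x_{n+1}, y_{n+1}) = (x₁x_n + 23y₁y_n, x₁y_n + y₁x_n) repeatedly.
  From (x_1, y_1) = (24, 5): x_2 = 24·24 + 23·5·5 = 1151; y_2 = 24·5 + 5·24 = 240.
Step 3: Verify x_2² - 23·y_2² = 1324801 - 1324800 = 1 (should be 1). ✓

(x_1, y_1) = (24, 5); (x_2, y_2) = (1151, 240).


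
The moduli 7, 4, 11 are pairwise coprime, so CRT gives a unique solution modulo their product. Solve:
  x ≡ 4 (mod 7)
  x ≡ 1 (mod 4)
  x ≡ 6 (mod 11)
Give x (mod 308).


Moduli 7, 4, 11 are pairwise coprime; by CRT there is a unique solution modulo M = 7 · 4 · 11 = 308.
Solve pairwise, accumulating the modulus:
  Start with x ≡ 4 (mod 7).
  Combine with x ≡ 1 (mod 4): since gcd(7, 4) = 1, we get a unique residue mod 28.
    Write x = 4 + 7·t and substitute into x ≡ 1 (mod 4): 7·t ≡ 1 − 4 = -3 (mod 4).
    Reduce coefficients mod 4: 3·t ≡ 1 (mod 4).
    The inverse of 3 mod 4 is 3 (since 3·3 = 9 = 2·4 + 1), so t ≡ 3·1 = 3 ≡ 3 (mod 4).
    Then x = 4 + 7·3 = 25, valid modulo lcm(7, 4) = 28: x ≡ 25 (mod 28).
  Combine with x ≡ 6 (mod 11): since gcd(28, 11) = 1, we get a unique residue mod 308.
    Write x = 25 + 28·t and substitute into x ≡ 6 (mod 11): 28·t ≡ 6 − 25 = -19 (mod 11).
    Reduce coefficients mod 11: 6·t ≡ 3 (mod 11).
    The inverse of 6 mod 11 is 2 (since 6·2 = 12 = 1·11 + 1), so t ≡ 2·3 = 6 ≡ 6 (mod 11).
    Then x = 25 + 28·6 = 193, valid modulo lcm(28, 11) = 308: x ≡ 193 (mod 308).
Verify: 193 mod 7 = 4 ✓, 193 mod 4 = 1 ✓, 193 mod 11 = 6 ✓.

x ≡ 193 (mod 308).


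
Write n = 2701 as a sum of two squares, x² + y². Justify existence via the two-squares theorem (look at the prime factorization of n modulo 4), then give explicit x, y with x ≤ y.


Step 1: Factor n = 2701 = 37 · 73.
Step 2: Check the mod-4 condition on each prime factor: 37 ≡ 1 (mod 4), exponent 1; 73 ≡ 1 (mod 4), exponent 1.
All primes ≡ 3 (mod 4) appear to even exponent (or don't appear), so by the two-squares theorem n IS expressible as a sum of two squares.
Step 3: Build a representation. Here n = 37 · 73 is a product of primes ≡ 1 (mod 4). Each prime p ≡ 1 (mod 4) is itself a sum of two squares; find a² by testing p − a² for a perfect square:
  37: 37 − 1² = 36 = 6² ⇒ 37 = 1² + 6².
  73: 73 − 1² = 72, 73 − 2² = 69, 73 − 3² = 64 = 8² ⇒ 73 = 3² + 8².
  Combine using the Brahmagupta–Fibonacci identity (a² + b²)(c² + d²) = (ac − bd)² + (ad + bc)² = (ac + bd)² + (ad − bc)²:
  37 · 73 = 2701: from (1² + 6²)(3² + 8²), take (1·3 − 6·8, 1·8 + 6·3) = (3 − 48, 8 + 18) = (-45, 26); dropping signs (only squares matter) gives (45, 26); check 45² + 26² = 2025 + 676 = 2701 ✓.
Step 4: Order so x ≤ y and verify: 26² + 45² = 676 + 2025 = 2701 = n. ✓

n = 2701 = 26² + 45² (one valid representation with x ≤ y).


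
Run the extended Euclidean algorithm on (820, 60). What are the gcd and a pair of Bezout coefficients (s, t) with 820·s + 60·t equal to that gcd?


Euclidean algorithm on (820, 60) — divide until remainder is 0:
  820 = 13 · 60 + 40
  60 = 1 · 40 + 20
  40 = 2 · 20 + 0
gcd(820, 60) = 20.
Track Bezout coefficients alongside the remainders: start with r₀ = 820 = a·1 + b·0 (s = 1, t = 0) and r₁ = 60 = a·0 + b·1 (s = 0, t = 1); each new remainder r_{k+1} = r_{k-1} − q_k·r_k inherits s_{k+1} = s_{k-1} − q_k·s_k, t_{k+1} = t_{k-1} − q_k·t_k, so r_k = a·s_k + b·t_k at every step:
  q = 13: r = 40, s = 1 − 13·0 = 1, t = 0 − 13·1 = -13  (check: 820·1 + 60·(-13) = 40)
  q = 1: r = 20, s = 0 − 1·1 = -1, t = 1 − 1·(-13) = 14  (check: 820·(-1) + 60·14 = 20)
The row with r = 20 (the gcd) gives the Bezout coefficients s = -1, t = 14.
Result: 820 · (-1) + 60 · (14) = 20.

gcd(820, 60) = 20; s = -1, t = 14 (check: 820·(-1) + 60·14 = 20).


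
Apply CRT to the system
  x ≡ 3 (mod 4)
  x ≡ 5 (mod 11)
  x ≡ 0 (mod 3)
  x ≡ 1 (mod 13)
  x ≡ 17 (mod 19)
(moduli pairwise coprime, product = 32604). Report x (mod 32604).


Product of moduli M = 4 · 11 · 3 · 13 · 19 = 32604.
Merge one congruence at a time:
  Start: x ≡ 3 (mod 4).
  Combine with x ≡ 5 (mod 11); new modulus lcm = 44.
    Write x = 3 + 4·t and substitute into x ≡ 5 (mod 11): 4·t ≡ 5 − 3 = 2 (mod 11).
    The inverse of 4 mod 11 is 3 (since 4·3 = 12 = 1·11 + 1), so t ≡ 3·2 = 6 ≡ 6 (mod 11).
    Then x = 3 + 4·6 = 27, valid modulo lcm(4, 11) = 44: x ≡ 27 (mod 44).
  Combine with x ≡ 0 (mod 3); new modulus lcm = 132.
    Write x = 27 + 44·t and substitute into x ≡ 0 (mod 3): 44·t ≡ 0 − 27 = -27 (mod 3).
    Reduce coefficients mod 3: 2·t ≡ 0 (mod 3).
    The inverse of 2 mod 3 is 2 (since 2·2 = 4 = 1·3 + 1), so t ≡ 2·0 = 0 ≡ 0 (mod 3).
    Then x = 27 + 44·0 = 27, valid modulo lcm(44, 3) = 132: x ≡ 27 (mod 132).
  Combine with x ≡ 1 (mod 13); new modulus lcm = 1716.
    Write x = 27 + 132·t and substitute into x ≡ 1 (mod 13): 132·t ≡ 1 − 27 = -26 (mod 13).
    Reduce coefficients mod 13: 2·t ≡ 0 (mod 13).
    The inverse of 2 mod 13 is 7 (since 2·7 = 14 = 1·13 + 1), so t ≡ 7·0 = 0 ≡ 0 (mod 13).
    Then x = 27 + 132·0 = 27, valid modulo lcm(132, 13) = 1716: x ≡ 27 (mod 1716).
  Combine with x ≡ 17 (mod 19); new modulus lcm = 32604.
    Write x = 27 + 1716·t and substitute into x ≡ 17 (mod 19): 1716·t ≡ 17 − 27 = -10 (mod 19).
    Reduce coefficients mod 19: 6·t ≡ 9 (mod 19).
    The inverse of 6 mod 19 is 16 (since 6·16 = 96 = 5·19 + 1), so t ≡ 16·9 = 144 ≡ 11 (mod 19).
    Then x = 27 + 1716·11 = 18903, valid modulo lcm(1716, 19) = 32604: x ≡ 18903 (mod 32604).
Verify against each original: 18903 mod 4 = 3, 18903 mod 11 = 5, 18903 mod 3 = 0, 18903 mod 13 = 1, 18903 mod 19 = 17.

x ≡ 18903 (mod 32604).


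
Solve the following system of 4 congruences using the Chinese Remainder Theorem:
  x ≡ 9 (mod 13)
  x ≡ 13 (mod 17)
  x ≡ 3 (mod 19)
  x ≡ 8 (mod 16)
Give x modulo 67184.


Product of moduli M = 13 · 17 · 19 · 16 = 67184.
Merge one congruence at a time:
  Start: x ≡ 9 (mod 13).
  Combine with x ≡ 13 (mod 17); new modulus lcm = 221.
    Write x = 9 + 13·t and substitute into x ≡ 13 (mod 17): 13·t ≡ 13 − 9 = 4 (mod 17).
    The inverse of 13 mod 17 is 4 (since 13·4 = 52 = 3·17 + 1), so t ≡ 4·4 = 16 ≡ 16 (mod 17).
    Then x = 9 + 13·16 = 217, valid modulo lcm(13, 17) = 221: x ≡ 217 (mod 221).
  Combine with x ≡ 3 (mod 19); new modulus lcm = 4199.
    Write x = 217 + 221·t and substitute into x ≡ 3 (mod 19): 221·t ≡ 3 − 217 = -214 (mod 19).
    Reduce coefficients mod 19: 12·t ≡ 14 (mod 19).
    The inverse of 12 mod 19 is 8 (since 12·8 = 96 = 5·19 + 1), so t ≡ 8·14 = 112 ≡ 17 (mod 19).
    Then x = 217 + 221·17 = 3974, valid modulo lcm(221, 19) = 4199: x ≡ 3974 (mod 4199).
  Combine with x ≡ 8 (mod 16); new modulus lcm = 67184.
    Write x = 3974 + 4199·t and substitute into x ≡ 8 (mod 16): 4199·t ≡ 8 − 3974 = -3966 (mod 16).
    Reduce coefficients mod 16: 7·t ≡ 2 (mod 16).
    The inverse of 7 mod 16 is 7 (since 7·7 = 49 = 3·16 + 1), so t ≡ 7·2 = 14 ≡ 14 (mod 16).
    Then x = 3974 + 4199·14 = 62760, valid modulo lcm(4199, 16) = 67184: x ≡ 62760 (mod 67184).
Verify against each original: 62760 mod 13 = 9, 62760 mod 17 = 13, 62760 mod 19 = 3, 62760 mod 16 = 8.

x ≡ 62760 (mod 67184).


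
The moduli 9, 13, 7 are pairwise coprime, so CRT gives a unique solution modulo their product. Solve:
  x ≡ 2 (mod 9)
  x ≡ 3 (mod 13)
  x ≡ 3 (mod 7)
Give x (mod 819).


Moduli 9, 13, 7 are pairwise coprime; by CRT there is a unique solution modulo M = 9 · 13 · 7 = 819.
Solve pairwise, accumulating the modulus:
  Start with x ≡ 2 (mod 9).
  Combine with x ≡ 3 (mod 13): since gcd(9, 13) = 1, we get a unique residue mod 117.
    Write x = 2 + 9·t and substitute into x ≡ 3 (mod 13): 9·t ≡ 3 − 2 = 1 (mod 13).
    The inverse of 9 mod 13 is 3 (since 9·3 = 27 = 2·13 + 1), so t ≡ 3·1 = 3 ≡ 3 (mod 13).
    Then x = 2 + 9·3 = 29, valid modulo lcm(9, 13) = 117: x ≡ 29 (mod 117).
  Combine with x ≡ 3 (mod 7): since gcd(117, 7) = 1, we get a unique residue mod 819.
    Write x = 29 + 117·t and substitute into x ≡ 3 (mod 7): 117·t ≡ 3 − 29 = -26 (mod 7).
    Reduce coefficients mod 7: 5·t ≡ 2 (mod 7).
    The inverse of 5 mod 7 is 3 (since 5·3 = 15 = 2·7 + 1), so t ≡ 3·2 = 6 ≡ 6 (mod 7).
    Then x = 29 + 117·6 = 731, valid modulo lcm(117, 7) = 819: x ≡ 731 (mod 819).
Verify: 731 mod 9 = 2 ✓, 731 mod 13 = 3 ✓, 731 mod 7 = 3 ✓.

x ≡ 731 (mod 819).


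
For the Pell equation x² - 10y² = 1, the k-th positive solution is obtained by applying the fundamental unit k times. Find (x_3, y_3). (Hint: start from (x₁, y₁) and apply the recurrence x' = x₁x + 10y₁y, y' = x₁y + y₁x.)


Step 1: Find the fundamental solution (x₁, y₁) of x² - 10y² = 1.
  Expand √10 as a continued fraction. a₀ = ⌊√10⌋ = 3; iterate m_{k+1} = d_k·a_k − m_k, d_{k+1} = (10 − m_{k+1}²)/d_k, a_{k+1} = ⌊(a₀ + m_{k+1})/d_{k+1}⌋ (starting m₀ = 0, d₀ = 1), with convergents p_k = a_k·p_{k-1} + p_{k-2}, q_k = a_k·q_{k-1} + q_{k-2} (p₋₁ = 1, q₋₁ = 0):
  k = 0: a₀ = 3; p₀/q₀ = 3/1; p₀² − 10·q₀² = 9 − 10 = -1.
  k = 1: m = 3, d = 1, a = ⌊(3 + 3)/1⌋ = 6; p/q = (6·3 + 1)/(6·1 + 0) = 19/6; p² − 10·q² = 361 − 360 = 1.
  The first convergent with p² − 10·q² = 1 gives the fundamental solution (x₁, y₁) = (19, 6).
Step 2: Apply the recurrence (x_{n+1}, y_{n+1}) = (x₁x_n + 10y₁y_n, x₁y_n + y₁x_n) repeatedly.
  From (x_1, y_1) = (19, 6): x_2 = 19·19 + 10·6·6 = 721; y_2 = 19·6 + 6·19 = 228.
  From (x_2, y_2) = (721, 228): x_3 = 19·721 + 10·6·228 = 27379; y_3 = 19·228 + 6·721 = 8658.
Step 3: Verify x_3² - 10·y_3² = 749609641 - 749609640 = 1 (should be 1). ✓

(x_1, y_1) = (19, 6); (x_3, y_3) = (27379, 8658).


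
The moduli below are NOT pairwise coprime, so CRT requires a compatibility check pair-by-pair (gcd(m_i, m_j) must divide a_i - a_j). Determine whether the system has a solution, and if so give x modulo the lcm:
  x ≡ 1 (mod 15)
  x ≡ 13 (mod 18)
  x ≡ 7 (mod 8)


Moduli 15, 18, 8 are not pairwise coprime, so CRT works modulo lcm(m_i) when all pairwise compatibility conditions hold.
Pairwise compatibility: gcd(m_i, m_j) must divide a_i - a_j for every pair.
Merge one congruence at a time:
  Start: x ≡ 1 (mod 15).
  Combine with x ≡ 13 (mod 18): gcd(15, 18) = 3; 13 - 1 = 12, which IS divisible by 3, so compatible.
    Write x = 1 + 15·t and substitute into x ≡ 13 (mod 18): 15·t ≡ 13 − 1 = 12 (mod 18).
    Divide the congruence (and modulus) by g = 3: 5·t ≡ 4 (mod 6).
    The inverse of 5 mod 6 is 5 (since 5·5 = 25 = 4·6 + 1), so t ≡ 5·4 = 20 ≡ 2 (mod 6).
    Then x = 1 + 15·2 = 31, valid modulo lcm(15, 18) = 90: x ≡ 31 (mod 90).
  Combine with x ≡ 7 (mod 8): gcd(90, 8) = 2; 7 - 31 = -24, which IS divisible by 2, so compatible.
    Write x = 31 + 90·t and substitute into x ≡ 7 (mod 8): 90·t ≡ 7 − 31 = -24 (mod 8).
    Divide the congruence (and modulus) by g = 2: 45·t ≡ -12 (mod 4).
    Reduce coefficients mod 4: 1·t ≡ 0 (mod 4).
    So t ≡ 0 (mod 4).
    Then x = 31 + 90·0 = 31, valid modulo lcm(90, 8) = 360: x ≡ 31 (mod 360).
Verify: 31 mod 15 = 1, 31 mod 18 = 13, 31 mod 8 = 7.

x ≡ 31 (mod 360).


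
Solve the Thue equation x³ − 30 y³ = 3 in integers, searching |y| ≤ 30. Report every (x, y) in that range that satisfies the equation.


The equation is x³ - 30y³ = 3. For fixed y, x³ = 30·y³ + 3, so a solution requires the RHS to be a perfect cube.
Strategy: iterate y from -30 to 30, compute RHS = 30·y³ + 3, and check whether it is a (positive or negative) perfect cube.
Check small values of y:
  y = 0: RHS = 3 is not a perfect cube.
  y = 1: RHS = 33 is not a perfect cube.
  y = -1: RHS = -27 = (-3)³ ⇒ x = -3 works.
  y = 2: RHS = 243 is not a perfect cube.
  y = -2: RHS = -237 is not a perfect cube.
  y = 3: RHS = 813 is not a perfect cube.
  y = -3: RHS = -807 is not a perfect cube.
Continuing the search up to |y| = 30 finds no further solutions beyond those listed.
Collected solutions: (-3, -1).

Solutions (with |y| ≤ 30): (-3, -1).


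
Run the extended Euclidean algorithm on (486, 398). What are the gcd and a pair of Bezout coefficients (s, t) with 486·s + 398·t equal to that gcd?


Euclidean algorithm on (486, 398) — divide until remainder is 0:
  486 = 1 · 398 + 88
  398 = 4 · 88 + 46
  88 = 1 · 46 + 42
  46 = 1 · 42 + 4
  42 = 10 · 4 + 2
  4 = 2 · 2 + 0
gcd(486, 398) = 2.
Track Bezout coefficients alongside the remainders: start with r₀ = 486 = a·1 + b·0 (s = 1, t = 0) and r₁ = 398 = a·0 + b·1 (s = 0, t = 1); each new remainder r_{k+1} = r_{k-1} − q_k·r_k inherits s_{k+1} = s_{k-1} − q_k·s_k, t_{k+1} = t_{k-1} − q_k·t_k, so r_k = a·s_k + b·t_k at every step:
  q = 1: r = 88, s = 1 − 1·0 = 1, t = 0 − 1·1 = -1  (check: 486·1 + 398·(-1) = 88)
  q = 4: r = 46, s = 0 − 4·1 = -4, t = 1 − 4·(-1) = 5  (check: 486·(-4) + 398·5 = 46)
  q = 1: r = 42, s = 1 − 1·(-4) = 5, t = -1 − 1·5 = -6  (check: 486·5 + 398·(-6) = 42)
  q = 1: r = 4, s = -4 − 1·5 = -9, t = 5 − 1·(-6) = 11  (check: 486·(-9) + 398·11 = 4)
  q = 10: r = 2, s = 5 − 10·(-9) = 95, t = -6 − 10·11 = -116  (check: 486·95 + 398·(-116) = 2)
The row with r = 2 (the gcd) gives the Bezout coefficients s = 95, t = -116.
Result: 486 · (95) + 398 · (-116) = 2.

gcd(486, 398) = 2; s = 95, t = -116 (check: 486·95 + 398·(-116) = 2).


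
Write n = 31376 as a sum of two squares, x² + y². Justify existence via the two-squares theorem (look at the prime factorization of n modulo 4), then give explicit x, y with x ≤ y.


Step 1: Factor n = 31376 = 2^4 · 37 · 53.
Step 2: Check the mod-4 condition on each prime factor: 2 = 2 (special); 37 ≡ 1 (mod 4), exponent 1; 53 ≡ 1 (mod 4), exponent 1.
All primes ≡ 3 (mod 4) appear to even exponent (or don't appear), so by the two-squares theorem n IS expressible as a sum of two squares.
Step 3: Build a representation. Group n = k² · m with k = 4 and m = 37 · 53 = 1961 (a product of primes ≡ 1 (mod 4)); a representation of m scales to one of n via (k·x)² + (k·y)² = k²(x² + y²). Each prime p ≡ 1 (mod 4) is itself a sum of two squares; find a² by testing p − a² for a perfect square:
  37: 37 − 1² = 36 = 6² ⇒ 37 = 1² + 6².
  53: 53 − 1² = 52, 53 − 2² = 49 = 7² ⇒ 53 = 2² + 7².
  Combine using the Brahmagupta–Fibonacci identity (a² + b²)(c² + d²) = (ac − bd)² + (ad + bc)² = (ac + bd)² + (ad − bc)²:
  37 · 53 = 1961: from (1² + 6²)(2² + 7²), take (1·2 − 6·7, 1·7 + 6·2) = (2 − 42, 7 + 12) = (-40, 19); dropping signs (only squares matter) gives (40, 19); check 40² + 19² = 1600 + 361 = 1961 ✓.
  Scale by k = 4: (4·40, 4·19) = (160, 76).
Step 4: Order so x ≤ y and verify: 76² + 160² = 5776 + 25600 = 31376 = n. ✓

n = 31376 = 76² + 160² (one valid representation with x ≤ y).


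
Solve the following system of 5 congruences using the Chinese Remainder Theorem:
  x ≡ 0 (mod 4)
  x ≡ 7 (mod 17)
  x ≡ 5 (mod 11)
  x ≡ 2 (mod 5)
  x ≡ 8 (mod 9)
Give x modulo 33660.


Product of moduli M = 4 · 17 · 11 · 5 · 9 = 33660.
Merge one congruence at a time:
  Start: x ≡ 0 (mod 4).
  Combine with x ≡ 7 (mod 17); new modulus lcm = 68.
    Write x = 0 + 4·t and substitute into x ≡ 7 (mod 17): 4·t ≡ 7 − 0 = 7 (mod 17).
    The inverse of 4 mod 17 is 13 (since 4·13 = 52 = 3·17 + 1), so t ≡ 13·7 = 91 ≡ 6 (mod 17).
    Then x = 0 + 4·6 = 24, valid modulo lcm(4, 17) = 68: x ≡ 24 (mod 68).
  Combine with x ≡ 5 (mod 11); new modulus lcm = 748.
    Write x = 24 + 68·t and substitute into x ≡ 5 (mod 11): 68·t ≡ 5 − 24 = -19 (mod 11).
    Reduce coefficients mod 11: 2·t ≡ 3 (mod 11).
    The inverse of 2 mod 11 is 6 (since 2·6 = 12 = 1·11 + 1), so t ≡ 6·3 = 18 ≡ 7 (mod 11).
    Then x = 24 + 68·7 = 500, valid modulo lcm(68, 11) = 748: x ≡ 500 (mod 748).
  Combine with x ≡ 2 (mod 5); new modulus lcm = 3740.
    Write x = 500 + 748·t and substitute into x ≡ 2 (mod 5): 748·t ≡ 2 − 500 = -498 (mod 5).
    Reduce coefficients mod 5: 3·t ≡ 2 (mod 5).
    The inverse of 3 mod 5 is 2 (since 3·2 = 6 = 1·5 + 1), so t ≡ 2·2 = 4 ≡ 4 (mod 5).
    Then x = 500 + 748·4 = 3492, valid modulo lcm(748, 5) = 3740: x ≡ 3492 (mod 3740).
  Combine with x ≡ 8 (mod 9); new modulus lcm = 33660.
    Write x = 3492 + 3740·t and substitute into x ≡ 8 (mod 9): 3740·t ≡ 8 − 3492 = -3484 (mod 9).
    Reduce coefficients mod 9: 5·t ≡ 8 (mod 9).
    The inverse of 5 mod 9 is 2 (since 5·2 = 10 = 1·9 + 1), so t ≡ 2·8 = 16 ≡ 7 (mod 9).
    Then x = 3492 + 3740·7 = 29672, valid modulo lcm(3740, 9) = 33660: x ≡ 29672 (mod 33660).
Verify against each original: 29672 mod 4 = 0, 29672 mod 17 = 7, 29672 mod 11 = 5, 29672 mod 5 = 2, 29672 mod 9 = 8.

x ≡ 29672 (mod 33660).


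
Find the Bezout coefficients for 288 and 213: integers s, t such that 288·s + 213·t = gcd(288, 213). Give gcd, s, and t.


Euclidean algorithm on (288, 213) — divide until remainder is 0:
  288 = 1 · 213 + 75
  213 = 2 · 75 + 63
  75 = 1 · 63 + 12
  63 = 5 · 12 + 3
  12 = 4 · 3 + 0
gcd(288, 213) = 3.
Track Bezout coefficients alongside the remainders: start with r₀ = 288 = a·1 + b·0 (s = 1, t = 0) and r₁ = 213 = a·0 + b·1 (s = 0, t = 1); each new remainder r_{k+1} = r_{k-1} − q_k·r_k inherits s_{k+1} = s_{k-1} − q_k·s_k, t_{k+1} = t_{k-1} − q_k·t_k, so r_k = a·s_k + b·t_k at every step:
  q = 1: r = 75, s = 1 − 1·0 = 1, t = 0 − 1·1 = -1  (check: 288·1 + 213·(-1) = 75)
  q = 2: r = 63, s = 0 − 2·1 = -2, t = 1 − 2·(-1) = 3  (check: 288·(-2) + 213·3 = 63)
  q = 1: r = 12, s = 1 − 1·(-2) = 3, t = -1 − 1·3 = -4  (check: 288·3 + 213·(-4) = 12)
  q = 5: r = 3, s = -2 − 5·3 = -17, t = 3 − 5·(-4) = 23  (check: 288·(-17) + 213·23 = 3)
The row with r = 3 (the gcd) gives the Bezout coefficients s = -17, t = 23.
Result: 288 · (-17) + 213 · (23) = 3.

gcd(288, 213) = 3; s = -17, t = 23 (check: 288·(-17) + 213·23 = 3).


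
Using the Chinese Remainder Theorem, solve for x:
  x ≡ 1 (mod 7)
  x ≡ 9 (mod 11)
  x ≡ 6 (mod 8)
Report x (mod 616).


Moduli 7, 11, 8 are pairwise coprime; by CRT there is a unique solution modulo M = 7 · 11 · 8 = 616.
Solve pairwise, accumulating the modulus:
  Start with x ≡ 1 (mod 7).
  Combine with x ≡ 9 (mod 11): since gcd(7, 11) = 1, we get a unique residue mod 77.
    Write x = 1 + 7·t and substitute into x ≡ 9 (mod 11): 7·t ≡ 9 − 1 = 8 (mod 11).
    The inverse of 7 mod 11 is 8 (since 7·8 = 56 = 5·11 + 1), so t ≡ 8·8 = 64 ≡ 9 (mod 11).
    Then x = 1 + 7·9 = 64, valid modulo lcm(7, 11) = 77: x ≡ 64 (mod 77).
  Combine with x ≡ 6 (mod 8): since gcd(77, 8) = 1, we get a unique residue mod 616.
    Write x = 64 + 77·t and substitute into x ≡ 6 (mod 8): 77·t ≡ 6 − 64 = -58 (mod 8).
    Reduce coefficients mod 8: 5·t ≡ 6 (mod 8).
    The inverse of 5 mod 8 is 5 (since 5·5 = 25 = 3·8 + 1), so t ≡ 5·6 = 30 ≡ 6 (mod 8).
    Then x = 64 + 77·6 = 526, valid modulo lcm(77, 8) = 616: x ≡ 526 (mod 616).
Verify: 526 mod 7 = 1 ✓, 526 mod 11 = 9 ✓, 526 mod 8 = 6 ✓.

x ≡ 526 (mod 616).
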